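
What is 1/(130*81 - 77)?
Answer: 1/10453 ≈ 9.5666e-5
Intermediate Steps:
1/(130*81 - 77) = 1/(10530 - 77) = 1/10453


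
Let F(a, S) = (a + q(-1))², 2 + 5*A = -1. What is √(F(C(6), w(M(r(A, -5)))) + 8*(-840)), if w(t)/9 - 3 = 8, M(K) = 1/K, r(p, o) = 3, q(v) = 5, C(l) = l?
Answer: I*√6599 ≈ 81.234*I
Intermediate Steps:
A = -⅗ (A = -⅖ + (⅕)*(-1) = -⅖ - ⅕ = -⅗ ≈ -0.60000)
w(t) = 99 (w(t) = 27 + 9*8 = 27 + 72 = 99)
F(a, S) = (5 + a)² (F(a, S) = (a + 5)² = (5 + a)²)
√(F(C(6), w(M(r(A, -5)))) + 8*(-840)) = √((5 + 6)² + 8*(-840)) = √(11² - 6720) = √(121 - 6720) = √(-6599) = I*√6599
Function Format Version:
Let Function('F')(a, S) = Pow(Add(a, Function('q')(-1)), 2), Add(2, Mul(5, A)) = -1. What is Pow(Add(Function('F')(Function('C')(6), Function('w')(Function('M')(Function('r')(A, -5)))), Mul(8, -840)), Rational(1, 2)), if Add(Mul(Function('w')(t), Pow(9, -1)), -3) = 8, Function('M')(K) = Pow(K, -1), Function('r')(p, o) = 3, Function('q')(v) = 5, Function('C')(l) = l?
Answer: Mul(I, Pow(6599, Rational(1, 2))) ≈ Mul(81.234, I)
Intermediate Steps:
A = Rational(-3, 5) (A = Add(Rational(-2, 5), Mul(Rational(1, 5), -1)) = Add(Rational(-2, 5), Rational(-1, 5)) = Rational(-3, 5) ≈ -0.60000)
Function('w')(t) = 99 (Function('w')(t) = Add(27, Mul(9, 8)) = Add(27, 72) = 99)
Function('F')(a, S) = Pow(Add(5, a), 2) (Function('F')(a, S) = Pow(Add(a, 5), 2) = Pow(Add(5, a), 2))
Pow(Add(Function('F')(Function('C')(6), Function('w')(Function('M')(Function('r')(A, -5)))), Mul(8, -840)), Rational(1, 2)) = Pow(Add(Pow(Add(5, 6), 2), Mul(8, -840)), Rational(1, 2)) = Pow(Add(Pow(11, 2), -6720), Rational(1, 2)) = Pow(Add(121, -6720), Rational(1, 2)) = Pow(-6599, Rational(1, 2)) = Mul(I, Pow(6599, Rational(1, 2)))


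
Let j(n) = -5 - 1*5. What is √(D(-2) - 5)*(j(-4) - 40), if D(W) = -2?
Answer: -50*I*√7 ≈ -132.29*I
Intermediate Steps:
j(n) = -10 (j(n) = -5 - 5 = -10)
√(D(-2) - 5)*(j(-4) - 40) = √(-2 - 5)*(-10 - 40) = √(-7)*(-50) = (I*√7)*(-50) = -50*I*√7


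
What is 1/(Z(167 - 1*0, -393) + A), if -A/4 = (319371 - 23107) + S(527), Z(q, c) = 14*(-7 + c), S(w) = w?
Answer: -1/1192764 ≈ -8.3839e-7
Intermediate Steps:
Z(q, c) = -98 + 14*c
A = -1187164 (A = -4*((319371 - 23107) + 527) = -4*(296264 + 527) = -4*296791 = -1187164)
1/(Z(167 - 1*0, -393) + A) = 1/((-98 + 14*(-393)) - 1187164) = 1/((-98 - 5502) - 1187164) = 1/(-5600 - 1187164) = 1/(-1192764) = -1/1192764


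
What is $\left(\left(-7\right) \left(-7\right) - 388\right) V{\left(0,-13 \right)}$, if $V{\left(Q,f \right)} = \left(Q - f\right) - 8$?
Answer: $-1695$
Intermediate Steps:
$V{\left(Q,f \right)} = -8 + Q - f$ ($V{\left(Q,f \right)} = \left(Q - f\right) - 8 = -8 + Q - f$)
$\left(\left(-7\right) \left(-7\right) - 388\right) V{\left(0,-13 \right)} = \left(\left(-7\right) \left(-7\right) - 388\right) \left(-8 + 0 - -13\right) = \left(49 - 388\right) \left(-8 + 0 + 13\right) = \left(-339\right) 5 = -1695$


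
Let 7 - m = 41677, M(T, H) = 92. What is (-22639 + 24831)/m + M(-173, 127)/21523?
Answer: -21672388/448431705 ≈ -0.048329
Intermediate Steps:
m = -41670 (m = 7 - 1*41677 = 7 - 41677 = -41670)
(-22639 + 24831)/m + M(-173, 127)/21523 = (-22639 + 24831)/(-41670) + 92/21523 = 2192*(-1/41670) + 92*(1/21523) = -1096/20835 + 92/21523 = -21672388/448431705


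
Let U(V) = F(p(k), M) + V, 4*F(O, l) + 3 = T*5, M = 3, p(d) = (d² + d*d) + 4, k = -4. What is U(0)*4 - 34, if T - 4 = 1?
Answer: -12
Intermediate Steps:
T = 5 (T = 4 + 1 = 5)
p(d) = 4 + 2*d² (p(d) = (d² + d²) + 4 = 2*d² + 4 = 4 + 2*d²)
F(O, l) = 11/2 (F(O, l) = -¾ + (5*5)/4 = -¾ + (¼)*25 = -¾ + 25/4 = 11/2)
U(V) = 11/2 + V
U(0)*4 - 34 = (11/2 + 0)*4 - 34 = (11/2)*4 - 34 = 22 - 34 = -12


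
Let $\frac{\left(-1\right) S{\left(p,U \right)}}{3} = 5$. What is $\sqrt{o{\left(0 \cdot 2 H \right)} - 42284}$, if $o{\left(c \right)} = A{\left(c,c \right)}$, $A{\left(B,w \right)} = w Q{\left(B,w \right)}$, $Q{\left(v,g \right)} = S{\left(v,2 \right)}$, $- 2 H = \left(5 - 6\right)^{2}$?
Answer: $62 i \sqrt{11} \approx 205.63 i$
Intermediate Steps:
$S{\left(p,U \right)} = -15$ ($S{\left(p,U \right)} = \left(-3\right) 5 = -15$)
$H = - \frac{1}{2}$ ($H = - \frac{\left(5 - 6\right)^{2}}{2} = - \frac{\left(-1\right)^{2}}{2} = \left(- \frac{1}{2}\right) 1 = - \frac{1}{2} \approx -0.5$)
$Q{\left(v,g \right)} = -15$
$A{\left(B,w \right)} = - 15 w$ ($A{\left(B,w \right)} = w \left(-15\right) = - 15 w$)
$o{\left(c \right)} = - 15 c$
$\sqrt{o{\left(0 \cdot 2 H \right)} - 42284} = \sqrt{- 15 \cdot 0 \cdot 2 \left(- \frac{1}{2}\right) - 42284} = \sqrt{- 15 \cdot 0 \left(- \frac{1}{2}\right) - 42284} = \sqrt{\left(-15\right) 0 - 42284} = \sqrt{0 - 42284} = \sqrt{-42284} = 62 i \sqrt{11}$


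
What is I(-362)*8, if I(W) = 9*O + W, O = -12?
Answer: -3760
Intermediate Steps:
I(W) = -108 + W (I(W) = 9*(-12) + W = -108 + W)
I(-362)*8 = (-108 - 362)*8 = -470*8 = -3760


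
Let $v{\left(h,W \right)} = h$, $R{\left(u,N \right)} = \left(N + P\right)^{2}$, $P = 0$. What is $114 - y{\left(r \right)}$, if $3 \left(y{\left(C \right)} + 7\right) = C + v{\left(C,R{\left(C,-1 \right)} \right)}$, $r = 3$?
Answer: $119$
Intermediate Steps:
$R{\left(u,N \right)} = N^{2}$ ($R{\left(u,N \right)} = \left(N + 0\right)^{2} = N^{2}$)
$y{\left(C \right)} = -7 + \frac{2 C}{3}$ ($y{\left(C \right)} = -7 + \frac{C + C}{3} = -7 + \frac{2 C}{3}$)
$114 - y{\left(r \right)} = 114 - \left(-7 + \frac{2}{3} \cdot 3\right) = 114 - \left(-7 + 2\right) = 114 - -5 = 114 + 5 = 119$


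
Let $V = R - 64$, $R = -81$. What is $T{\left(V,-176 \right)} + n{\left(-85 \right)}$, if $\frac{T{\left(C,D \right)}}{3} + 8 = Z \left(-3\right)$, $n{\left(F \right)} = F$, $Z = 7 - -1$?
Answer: $-181$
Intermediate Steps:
$Z = 8$ ($Z = 7 + 1 = 8$)
$V = -145$ ($V = -81 - 64 = -145$)
$T{\left(C,D \right)} = -96$ ($T{\left(C,D \right)} = -24 + 3 \cdot 8 \left(-3\right) = -24 + 3 \left(-24\right) = -24 - 72 = -96$)
$T{\left(V,-176 \right)} + n{\left(-85 \right)} = -96 - 85 = -181$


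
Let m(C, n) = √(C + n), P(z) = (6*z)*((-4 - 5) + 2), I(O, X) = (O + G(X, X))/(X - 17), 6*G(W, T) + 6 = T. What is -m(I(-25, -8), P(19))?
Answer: -2*I*√44826/15 ≈ -28.23*I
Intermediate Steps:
G(W, T) = -1 + T/6
I(O, X) = (-1 + O + X/6)/(-17 + X) (I(O, X) = (O + (-1 + X/6))/(X - 17) = (-1 + O + X/6)/(-17 + X))
P(z) = -42*z (P(z) = (6*z)*(-9 + 2) = (6*z)*(-7) = -42*z)
-m(I(-25, -8), P(19)) = -√((-1 - 25 + (⅙)*(-8))/(-17 - 8) - 42*19) = -√((-1 - 25 - 4/3)/(-25) - 798) = -√(-1/25*(-82/3) - 798) = -√(82/75 - 798) = -√(-59768/75) = -2*I*√44826/15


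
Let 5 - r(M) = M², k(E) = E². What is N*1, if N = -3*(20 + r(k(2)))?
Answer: -27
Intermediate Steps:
r(M) = 5 - M²
N = -27 (N = -3*(20 + (5 - (2²)²)) = -3*(20 + (5 - 1*4²)) = -3*(20 + (5 - 1*16)) = -3*(20 + (5 - 16)) = -3*(20 - 11) = -3*9 = -27)
N*1 = -27*1 = -27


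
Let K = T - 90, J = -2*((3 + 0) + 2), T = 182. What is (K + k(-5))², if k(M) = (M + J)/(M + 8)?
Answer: 7569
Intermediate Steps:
J = -10 (J = -2*(3 + 2) = -2*5 = -10)
k(M) = (-10 + M)/(8 + M) (k(M) = (M - 10)/(M + 8) = (-10 + M)/(8 + M))
K = 92 (K = 182 - 90 = 92)
(K + k(-5))² = (92 + (-10 - 5)/(8 - 5))² = (92 - 15/3)² = (92 + (⅓)*(-15))² = (92 - 5)² = 87² = 7569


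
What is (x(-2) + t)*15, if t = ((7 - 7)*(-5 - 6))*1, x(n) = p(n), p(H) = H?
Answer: -30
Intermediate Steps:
x(n) = n
t = 0 (t = (0*(-11))*1 = 0*1 = 0)
(x(-2) + t)*15 = (-2 + 0)*15 = -2*15 = -30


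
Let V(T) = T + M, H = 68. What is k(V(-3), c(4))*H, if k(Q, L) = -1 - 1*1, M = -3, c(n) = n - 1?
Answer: -136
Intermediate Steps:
c(n) = -1 + n
V(T) = -3 + T (V(T) = T - 3 = -3 + T)
k(Q, L) = -2 (k(Q, L) = -1 - 1 = -2)
k(V(-3), c(4))*H = -2*68 = -136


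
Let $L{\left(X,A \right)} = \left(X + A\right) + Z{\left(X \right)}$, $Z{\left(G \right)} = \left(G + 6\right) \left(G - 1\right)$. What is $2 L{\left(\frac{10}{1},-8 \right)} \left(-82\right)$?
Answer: $-23944$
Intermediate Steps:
$Z{\left(G \right)} = \left(-1 + G\right) \left(6 + G\right)$ ($Z{\left(G \right)} = \left(6 + G\right) \left(-1 + G\right) = \left(-1 + G\right) \left(6 + G\right)$)
$L{\left(X,A \right)} = -6 + A + X^{2} + 6 X$ ($L{\left(X,A \right)} = \left(X + A\right) + \left(-6 + X^{2} + 5 X\right) = \left(A + X\right) + \left(-6 + X^{2} + 5 X\right) = -6 + A + X^{2} + 6 X$)
$2 L{\left(\frac{10}{1},-8 \right)} \left(-82\right) = 2 \left(-6 - 8 + \left(\frac{10}{1}\right)^{2} + 6 \cdot \frac{10}{1}\right) \left(-82\right) = 2 \left(-6 - 8 + \left(10 \cdot 1\right)^{2} + 6 \cdot 10 \cdot 1\right) \left(-82\right) = 2 \left(-6 - 8 + 10^{2} + 6 \cdot 10\right) \left(-82\right) = 2 \left(-6 - 8 + 100 + 60\right) \left(-82\right) = 2 \cdot 146 \left(-82\right) = 292 \left(-82\right) = -23944$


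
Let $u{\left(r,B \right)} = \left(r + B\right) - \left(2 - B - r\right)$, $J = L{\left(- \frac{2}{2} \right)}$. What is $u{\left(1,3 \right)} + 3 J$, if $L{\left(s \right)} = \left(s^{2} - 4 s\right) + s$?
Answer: $18$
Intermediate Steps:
$L{\left(s \right)} = s^{2} - 3 s$
$J = 4$ ($J = - \frac{2}{2} \left(-3 - \frac{2}{2}\right) = \left(-2\right) \frac{1}{2} \left(-3 - 1\right) = - (-3 - 1) = \left(-1\right) \left(-4\right) = 4$)
$u{\left(r,B \right)} = -2 + 2 B + 2 r$ ($u{\left(r,B \right)} = \left(B + r\right) - \left(2 - B - r\right) = \left(B + r\right) + \left(-2 + B + r\right) = -2 + 2 B + 2 r$)
$u{\left(1,3 \right)} + 3 J = \left(-2 + 2 \cdot 3 + 2 \cdot 1\right) + 3 \cdot 4 = \left(-2 + 6 + 2\right) + 12 = 6 + 12 = 18$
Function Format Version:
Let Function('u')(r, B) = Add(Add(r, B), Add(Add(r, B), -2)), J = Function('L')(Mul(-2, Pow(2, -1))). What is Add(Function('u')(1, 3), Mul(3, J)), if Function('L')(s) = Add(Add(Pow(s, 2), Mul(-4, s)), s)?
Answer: 18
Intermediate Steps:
Function('L')(s) = Add(Pow(s, 2), Mul(-3, s))
J = 4 (J = Mul(Mul(-2, Pow(2, -1)), Add(-3, Mul(-2, Pow(2, -1)))) = Mul(Mul(-2, Rational(1, 2)), Add(-3, Mul(-2, Rational(1, 2)))) = Mul(-1, Add(-3, -1)) = Mul(-1, -4) = 4)
Function('u')(r, B) = Add(-2, Mul(2, B), Mul(2, r)) (Function('u')(r, B) = Add(Add(B, r), Add(Add(B, r), -2)) = Add(Add(B, r), Add(-2, B, r)) = Add(-2, Mul(2, B), Mul(2, r)))
Add(Function('u')(1, 3), Mul(3, J)) = Add(Add(-2, Mul(2, 3), Mul(2, 1)), Mul(3, 4)) = Add(Add(-2, 6, 2), 12) = Add(6, 12) = 18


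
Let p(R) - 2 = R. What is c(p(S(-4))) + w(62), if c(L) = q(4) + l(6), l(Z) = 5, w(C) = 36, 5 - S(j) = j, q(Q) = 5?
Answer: 46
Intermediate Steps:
S(j) = 5 - j
p(R) = 2 + R
c(L) = 10 (c(L) = 5 + 5 = 10)
c(p(S(-4))) + w(62) = 10 + 36 = 46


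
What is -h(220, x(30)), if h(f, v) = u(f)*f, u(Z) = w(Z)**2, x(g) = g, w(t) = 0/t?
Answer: 0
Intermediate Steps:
w(t) = 0
u(Z) = 0 (u(Z) = 0**2 = 0)
h(f, v) = 0 (h(f, v) = 0*f = 0)
-h(220, x(30)) = -1*0 = 0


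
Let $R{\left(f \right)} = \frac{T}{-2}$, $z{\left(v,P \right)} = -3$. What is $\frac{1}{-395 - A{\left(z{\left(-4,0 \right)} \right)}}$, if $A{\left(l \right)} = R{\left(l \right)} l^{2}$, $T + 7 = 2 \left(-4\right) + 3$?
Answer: $- \frac{1}{449} \approx -0.0022272$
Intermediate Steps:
$T = -12$ ($T = -7 + \left(2 \left(-4\right) + 3\right) = -7 + \left(-8 + 3\right) = -7 - 5 = -12$)
$R{\left(f \right)} = 6$ ($R{\left(f \right)} = - \frac{12}{-2} = \left(-12\right) \left(- \frac{1}{2}\right) = 6$)
$A{\left(l \right)} = 6 l^{2}$
$\frac{1}{-395 - A{\left(z{\left(-4,0 \right)} \right)}} = \frac{1}{-395 - 6 \left(-3\right)^{2}} = \frac{1}{-395 - 6 \cdot 9} = \frac{1}{-395 - 54} = \frac{1}{-449} = - \frac{1}{449}$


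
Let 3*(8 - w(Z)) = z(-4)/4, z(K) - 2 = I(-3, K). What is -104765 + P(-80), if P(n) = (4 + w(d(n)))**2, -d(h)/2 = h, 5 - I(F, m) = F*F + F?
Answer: -15065711/144 ≈ -1.0462e+5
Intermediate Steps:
I(F, m) = 5 - F - F**2 (I(F, m) = 5 - (F*F + F) = 5 - (F**2 + F) = 5 - (F + F**2) = 5 + (-F - F**2) = 5 - F - F**2)
z(K) = 1 (z(K) = 2 + (5 - 1*(-3) - 1*(-3)**2) = 2 + (5 + 3 - 1*9) = 2 + (5 + 3 - 9) = 2 - 1 = 1)
d(h) = -2*h
w(Z) = 95/12 (w(Z) = 8 - 1/(3*4) = 8 - 1/3*1/4 = 8 - 1/12 = 95/12)
P(n) = 20449/144 (P(n) = (4 + 95/12)**2 = (143/12)**2 = 20449/144)
-104765 + P(-80) = -104765 + 20449/144 = -15065711/144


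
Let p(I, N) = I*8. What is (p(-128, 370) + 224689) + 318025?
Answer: 541690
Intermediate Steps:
p(I, N) = 8*I
(p(-128, 370) + 224689) + 318025 = (8*(-128) + 224689) + 318025 = (-1024 + 224689) + 318025 = 223665 + 318025 = 541690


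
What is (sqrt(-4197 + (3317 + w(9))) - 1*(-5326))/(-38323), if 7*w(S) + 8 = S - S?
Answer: -5326/38323 - 2*I*sqrt(10794)/268261 ≈ -0.13898 - 0.00077458*I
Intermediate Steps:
w(S) = -8/7 (w(S) = -8/7 + (S - S)/7 = -8/7 + (1/7)*0 = -8/7 + 0 = -8/7)
(sqrt(-4197 + (3317 + w(9))) - 1*(-5326))/(-38323) = (sqrt(-4197 + (3317 - 8/7)) - 1*(-5326))/(-38323) = (sqrt(-4197 + 23211/7) + 5326)*(-1/38323) = (sqrt(-6168/7) + 5326)*(-1/38323) = (2*I*sqrt(10794)/7 + 5326)*(-1/38323) = (5326 + 2*I*sqrt(10794)/7)*(-1/38323) = -5326/38323 - 2*I*sqrt(10794)/268261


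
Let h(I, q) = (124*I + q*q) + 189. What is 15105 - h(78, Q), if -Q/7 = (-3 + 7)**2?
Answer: -7300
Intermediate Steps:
Q = -112 (Q = -7*(-3 + 7)**2 = -7*4**2 = -7*16 = -112)
h(I, q) = 189 + q**2 + 124*I (h(I, q) = (124*I + q**2) + 189 = (q**2 + 124*I) + 189 = 189 + q**2 + 124*I)
15105 - h(78, Q) = 15105 - (189 + (-112)**2 + 124*78) = 15105 - (189 + 12544 + 9672) = 15105 - 1*22405 = 15105 - 22405 = -7300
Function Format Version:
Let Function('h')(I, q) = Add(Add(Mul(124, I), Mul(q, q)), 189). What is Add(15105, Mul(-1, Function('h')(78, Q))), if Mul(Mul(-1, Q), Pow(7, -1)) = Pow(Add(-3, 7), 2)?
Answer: -7300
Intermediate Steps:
Q = -112 (Q = Mul(-7, Pow(Add(-3, 7), 2)) = Mul(-7, Pow(4, 2)) = Mul(-7, 16) = -112)
Function('h')(I, q) = Add(189, Pow(q, 2), Mul(124, I)) (Function('h')(I, q) = Add(Add(Mul(124, I), Pow(q, 2)), 189) = Add(Add(Pow(q, 2), Mul(124, I)), 189) = Add(189, Pow(q, 2), Mul(124, I)))
Add(15105, Mul(-1, Function('h')(78, Q))) = Add(15105, Mul(-1, Add(189, Pow(-112, 2), Mul(124, 78)))) = Add(15105, Mul(-1, Add(189, 12544, 9672))) = Add(15105, Mul(-1, 22405)) = Add(15105, -22405) = -7300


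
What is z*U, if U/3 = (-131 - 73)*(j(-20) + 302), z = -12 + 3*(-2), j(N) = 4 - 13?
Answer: 3227688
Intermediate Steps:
j(N) = -9
z = -18 (z = -12 - 6 = -18)
U = -179316 (U = 3*((-131 - 73)*(-9 + 302)) = 3*(-204*293) = 3*(-59772) = -179316)
z*U = -18*(-179316) = 3227688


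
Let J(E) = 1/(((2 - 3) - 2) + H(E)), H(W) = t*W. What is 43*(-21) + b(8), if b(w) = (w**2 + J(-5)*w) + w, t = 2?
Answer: -10811/13 ≈ -831.62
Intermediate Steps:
H(W) = 2*W
J(E) = 1/(-3 + 2*E) (J(E) = 1/(((2 - 3) - 2) + 2*E) = 1/((-1 - 2) + 2*E) = 1/(-3 + 2*E))
b(w) = w**2 + 12*w/13 (b(w) = (w**2 + w/(-3 + 2*(-5))) + w = (w**2 + w/(-3 - 10)) + w = (w**2 + w/(-13)) + w = (w**2 - w/13) + w = w**2 + 12*w/13)
43*(-21) + b(8) = 43*(-21) + (1/13)*8*(12 + 13*8) = -903 + (1/13)*8*(12 + 104) = -903 + (1/13)*8*116 = -903 + 928/13 = -10811/13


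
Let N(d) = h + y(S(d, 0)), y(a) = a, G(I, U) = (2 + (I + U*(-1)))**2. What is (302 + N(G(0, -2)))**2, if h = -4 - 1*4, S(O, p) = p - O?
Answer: 77284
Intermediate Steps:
G(I, U) = (2 + I - U)**2 (G(I, U) = (2 + (I - U))**2 = (2 + I - U)**2)
h = -8 (h = -4 - 4 = -8)
N(d) = -8 - d (N(d) = -8 + (0 - d) = -8 - d)
(302 + N(G(0, -2)))**2 = (302 + (-8 - (2 + 0 - 1*(-2))**2))**2 = (302 + (-8 - (2 + 0 + 2)**2))**2 = (302 + (-8 - 1*4**2))**2 = (302 + (-8 - 1*16))**2 = (302 + (-8 - 16))**2 = (302 - 24)**2 = 278**2 = 77284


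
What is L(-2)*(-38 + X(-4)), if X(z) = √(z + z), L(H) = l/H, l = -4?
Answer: -76 + 4*I*√2 ≈ -76.0 + 5.6569*I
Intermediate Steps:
L(H) = -4/H
X(z) = √2*√z (X(z) = √(2*z) = √2*√z)
L(-2)*(-38 + X(-4)) = (-4/(-2))*(-38 + √2*√(-4)) = (-4*(-½))*(-38 + √2*(2*I)) = 2*(-38 + 2*I*√2) = -76 + 4*I*√2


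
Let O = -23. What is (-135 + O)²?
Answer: 24964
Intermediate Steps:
(-135 + O)² = (-135 - 23)² = (-158)² = 24964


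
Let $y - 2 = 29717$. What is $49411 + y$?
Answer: $79130$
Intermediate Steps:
$y = 29719$ ($y = 2 + 29717 = 29719$)
$49411 + y = 49411 + 29719 = 79130$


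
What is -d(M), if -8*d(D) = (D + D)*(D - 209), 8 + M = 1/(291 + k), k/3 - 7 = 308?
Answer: 2651802157/6110784 ≈ 433.95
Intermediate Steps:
k = 945 (k = 21 + 3*308 = 21 + 924 = 945)
M = -9887/1236 (M = -8 + 1/(291 + 945) = -8 + 1/1236 = -9887/1236 ≈ -7.9992)
d(D) = -D*(-209 + D)/4 (d(D) = -(D + D)*(D - 209)/8 = -2*D*(-209 + D)/8 = -D*(-209 + D)/4)
-d(M) = -(-9887)*(209 - 1*(-9887/1236))/(4*1236) = -(-9887)*(209 + 9887/1236)/(4*1236) = -(-9887)*268211/(4*1236*1236) = -1*(-2651802157/6110784) = 2651802157/6110784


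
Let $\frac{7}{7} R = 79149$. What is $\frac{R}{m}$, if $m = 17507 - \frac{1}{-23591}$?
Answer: $\frac{1867204059}{413007638} \approx 4.521$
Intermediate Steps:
$m = \frac{413007638}{23591}$ ($m = 17507 - - \frac{1}{23591} = 17507 + \frac{1}{23591} = \frac{413007638}{23591} \approx 17507.0$)
$R = 79149$
$\frac{R}{m} = \frac{79149}{\frac{413007638}{23591}} = 79149 \cdot \frac{23591}{413007638} = \frac{1867204059}{413007638}$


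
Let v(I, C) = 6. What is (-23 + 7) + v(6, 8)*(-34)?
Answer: -220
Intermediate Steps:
(-23 + 7) + v(6, 8)*(-34) = (-23 + 7) + 6*(-34) = -16 - 204 = -220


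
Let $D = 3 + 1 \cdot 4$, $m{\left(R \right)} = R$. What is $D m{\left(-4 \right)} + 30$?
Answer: $2$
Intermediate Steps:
$D = 7$ ($D = 3 + 4 = 7$)
$D m{\left(-4 \right)} + 30 = 7 \left(-4\right) + 30 = -28 + 30 = 2$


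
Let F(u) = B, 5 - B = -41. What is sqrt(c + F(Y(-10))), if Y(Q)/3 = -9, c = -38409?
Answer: 13*I*sqrt(227) ≈ 195.86*I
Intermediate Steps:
Y(Q) = -27 (Y(Q) = 3*(-9) = -27)
B = 46 (B = 5 - 1*(-41) = 5 + 41 = 46)
F(u) = 46
sqrt(c + F(Y(-10))) = sqrt(-38409 + 46) = sqrt(-38363) = 13*I*sqrt(227)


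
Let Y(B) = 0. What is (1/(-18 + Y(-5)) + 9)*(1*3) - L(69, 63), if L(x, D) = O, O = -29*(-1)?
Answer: -13/6 ≈ -2.1667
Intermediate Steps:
O = 29
L(x, D) = 29
(1/(-18 + Y(-5)) + 9)*(1*3) - L(69, 63) = (1/(-18 + 0) + 9)*(1*3) - 1*29 = (1/(-18) + 9)*3 - 29 = (-1/18 + 9)*3 - 29 = (161/18)*3 - 29 = 161/6 - 29 = -13/6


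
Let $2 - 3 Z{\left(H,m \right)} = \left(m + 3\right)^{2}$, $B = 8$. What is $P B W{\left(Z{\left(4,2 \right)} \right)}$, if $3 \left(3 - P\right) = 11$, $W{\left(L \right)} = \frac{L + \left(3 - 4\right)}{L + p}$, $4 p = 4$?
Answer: $- \frac{104}{15} \approx -6.9333$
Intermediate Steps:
$p = 1$ ($p = \frac{1}{4} \cdot 4 = 1$)
$Z{\left(H,m \right)} = \frac{2}{3} - \frac{\left(3 + m\right)^{2}}{3}$ ($Z{\left(H,m \right)} = \frac{2}{3} - \frac{\left(m + 3\right)^{2}}{3} = \frac{2}{3} - \frac{\left(3 + m\right)^{2}}{3}$)
$W{\left(L \right)} = \frac{-1 + L}{1 + L}$ ($W{\left(L \right)} = \frac{L + \left(3 - 4\right)}{L + 1} = \frac{L + \left(3 - 4\right)}{1 + L} = \frac{L - 1}{1 + L} = \frac{-1 + L}{1 + L}$)
$P = - \frac{2}{3}$ ($P = 3 - \frac{11}{3} = - \frac{2}{3} \approx -0.66667$)
$P B W{\left(Z{\left(4,2 \right)} \right)} = \left(- \frac{2}{3}\right) 8 \frac{-1 + \left(\frac{2}{3} - \frac{\left(3 + 2\right)^{2}}{3}\right)}{1 + \left(\frac{2}{3} - \frac{\left(3 + 2\right)^{2}}{3}\right)} = - \frac{16 \frac{-1 + \left(\frac{2}{3} - \frac{5^{2}}{3}\right)}{1 + \left(\frac{2}{3} - \frac{5^{2}}{3}\right)}}{3} = - \frac{16 \frac{-1 + \left(\frac{2}{3} - \frac{25}{3}\right)}{1 + \left(\frac{2}{3} - \frac{25}{3}\right)}}{3} = - \frac{16 \frac{-1 - \frac{23}{3}}{1 - \frac{23}{3}}}{3} = - \frac{16 \frac{1}{- \frac{20}{3}} \left(- \frac{26}{3}\right)}{3} = - \frac{16 \left(\left(- \frac{3}{20}\right) \left(- \frac{26}{3}\right)\right)}{3} = \left(- \frac{16}{3}\right) \frac{13}{10} = - \frac{104}{15}$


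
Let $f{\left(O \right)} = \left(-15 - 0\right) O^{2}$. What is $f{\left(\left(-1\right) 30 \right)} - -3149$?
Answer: $-10351$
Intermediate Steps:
$f{\left(O \right)} = - 15 O^{2}$ ($f{\left(O \right)} = \left(-15 + 0\right) O^{2} = - 15 O^{2}$)
$f{\left(\left(-1\right) 30 \right)} - -3149 = - 15 \left(\left(-1\right) 30\right)^{2} - -3149 = - 15 \left(-30\right)^{2} + 3149 = \left(-15\right) 900 + 3149 = -13500 + 3149 = -10351$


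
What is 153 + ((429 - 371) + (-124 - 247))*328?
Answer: -102511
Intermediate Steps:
153 + ((429 - 371) + (-124 - 247))*328 = 153 + (58 - 371)*328 = 153 - 313*328 = 153 - 102664 = -102511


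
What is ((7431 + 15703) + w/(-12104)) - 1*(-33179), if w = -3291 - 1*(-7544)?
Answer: 681608299/12104 ≈ 56313.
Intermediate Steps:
w = 4253 (w = -3291 + 7544 = 4253)
((7431 + 15703) + w/(-12104)) - 1*(-33179) = ((7431 + 15703) + 4253/(-12104)) - 1*(-33179) = (23134 + 4253*(-1/12104)) + 33179 = (23134 - 4253/12104) + 33179 = 280009683/12104 + 33179 = 681608299/12104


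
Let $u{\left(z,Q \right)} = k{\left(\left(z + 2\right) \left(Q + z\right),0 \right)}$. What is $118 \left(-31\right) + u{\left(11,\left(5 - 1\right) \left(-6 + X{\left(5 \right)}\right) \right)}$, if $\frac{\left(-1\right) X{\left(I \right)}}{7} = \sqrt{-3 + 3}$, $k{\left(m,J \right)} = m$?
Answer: $-3827$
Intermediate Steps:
$X{\left(I \right)} = 0$ ($X{\left(I \right)} = - 7 \sqrt{-3 + 3} = - 7 \sqrt{0} = \left(-7\right) 0 = 0$)
$u{\left(z,Q \right)} = \left(2 + z\right) \left(Q + z\right)$ ($u{\left(z,Q \right)} = \left(z + 2\right) \left(Q + z\right) = \left(2 + z\right) \left(Q + z\right)$)
$118 \left(-31\right) + u{\left(11,\left(5 - 1\right) \left(-6 + X{\left(5 \right)}\right) \right)} = 118 \left(-31\right) + \left(11^{2} + 2 \left(5 - 1\right) \left(-6 + 0\right) + 2 \cdot 11 + \left(5 - 1\right) \left(-6 + 0\right) 11\right) = -3658 + \left(121 + 2 \cdot 4 \left(-6\right) + 22 + 4 \left(-6\right) 11\right) = -3658 + \left(121 + 2 \left(-24\right) + 22 - 264\right) = -3658 + \left(121 - 48 + 22 - 264\right) = -3658 - 169 = -3827$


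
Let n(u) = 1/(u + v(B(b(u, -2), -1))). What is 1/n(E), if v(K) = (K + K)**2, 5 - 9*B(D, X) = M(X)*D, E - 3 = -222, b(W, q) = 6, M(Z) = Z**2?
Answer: -17735/81 ≈ -218.95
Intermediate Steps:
E = -219 (E = 3 - 222 = -219)
B(D, X) = 5/9 - D*X**2/9 (B(D, X) = 5/9 - X**2*D/9 = 5/9 - D*X**2/9)
v(K) = 4*K**2 (v(K) = (2*K)**2 = 4*K**2)
n(u) = 1/(4/81 + u) (n(u) = 1/(u + 4*(5/9 - 1/9*6*(-1)**2)**2) = 1/(u + 4*(5/9 - 1/9*6*1)**2) = 1/(u + 4*(5/9 - 2/3)**2) = 1/(u + 4*(-1/9)**2) = 1/(u + 4*(1/81)) = 1/(u + 4/81) = 1/(4/81 + u))
1/n(E) = 1/(81/(4 + 81*(-219))) = 1/(81/(4 - 17739)) = 1/(81/(-17735)) = 1/(81*(-1/17735)) = 1/(-81/17735) = -17735/81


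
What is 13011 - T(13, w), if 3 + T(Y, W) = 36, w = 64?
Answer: 12978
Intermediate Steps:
T(Y, W) = 33 (T(Y, W) = -3 + 36 = 33)
13011 - T(13, w) = 13011 - 1*33 = 13011 - 33 = 12978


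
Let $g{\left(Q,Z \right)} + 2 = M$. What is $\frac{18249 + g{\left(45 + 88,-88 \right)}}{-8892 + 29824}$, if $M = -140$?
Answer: $\frac{18107}{20932} \approx 0.86504$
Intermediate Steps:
$g{\left(Q,Z \right)} = -142$ ($g{\left(Q,Z \right)} = -2 - 140 = -142$)
$\frac{18249 + g{\left(45 + 88,-88 \right)}}{-8892 + 29824} = \frac{18249 - 142}{-8892 + 29824} = \frac{18107}{20932}$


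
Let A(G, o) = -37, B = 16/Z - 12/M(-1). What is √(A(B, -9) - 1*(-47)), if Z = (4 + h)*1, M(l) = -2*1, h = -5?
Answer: √10 ≈ 3.1623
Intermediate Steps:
M(l) = -2
Z = -1 (Z = (4 - 5)*1 = -1*1 = -1)
B = -10 (B = 16/(-1) - 12/(-2) = 16*(-1) - 12*(-½) = -16 + 6 = -10)
√(A(B, -9) - 1*(-47)) = √(-37 - 1*(-47)) = √(-37 + 47) = √10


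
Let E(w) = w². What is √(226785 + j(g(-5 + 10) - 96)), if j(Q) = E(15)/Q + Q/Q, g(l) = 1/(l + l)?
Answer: 2*√52142154379/959 ≈ 476.22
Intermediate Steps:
g(l) = 1/(2*l)
j(Q) = 1 + 225/Q (j(Q) = 15²/Q + Q/Q = 225/Q + 1 = 1 + 225/Q)
√(226785 + j(g(-5 + 10) - 96)) = √(226785 + (225 + (1/(2*(-5 + 10)) - 96))/(1/(2*(-5 + 10)) - 96)) = √(226785 + (225 + ((½)/5 - 96))/((½)/5 - 96)) = √(226785 + (225 + ((½)*(⅕) - 96))/((½)*(⅕) - 96)) = √(226785 + (225 + (⅒ - 96))/(⅒ - 96)) = √(226785 + (225 - 959/10)/(-959/10)) = √(226785 - 10/959*1291/10) = √(226785 - 1291/959) = √(217485524/959) = 2*√52142154379/959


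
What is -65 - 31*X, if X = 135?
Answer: -4250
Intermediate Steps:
-65 - 31*X = -65 - 31*135 = -65 - 4185 = -4250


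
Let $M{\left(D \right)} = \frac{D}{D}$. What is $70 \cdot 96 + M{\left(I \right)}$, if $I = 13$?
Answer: $6721$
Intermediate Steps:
$M{\left(D \right)} = 1$
$70 \cdot 96 + M{\left(I \right)} = 70 \cdot 96 + 1 = 6720 + 1 = 6721$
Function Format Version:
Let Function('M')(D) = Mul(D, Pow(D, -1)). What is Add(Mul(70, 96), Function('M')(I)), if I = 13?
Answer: 6721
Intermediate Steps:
Function('M')(D) = 1
Add(Mul(70, 96), Function('M')(I)) = Add(Mul(70, 96), 1) = Add(6720, 1) = 6721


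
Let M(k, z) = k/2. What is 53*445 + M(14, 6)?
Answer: 23592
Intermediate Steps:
M(k, z) = k/2 (M(k, z) = k*(½) = k/2)
53*445 + M(14, 6) = 53*445 + (½)*14 = 23585 + 7 = 23592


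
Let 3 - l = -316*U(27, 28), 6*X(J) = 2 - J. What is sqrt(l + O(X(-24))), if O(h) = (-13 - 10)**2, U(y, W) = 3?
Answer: 2*sqrt(370) ≈ 38.471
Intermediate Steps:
X(J) = 1/3 - J/6 (X(J) = (2 - J)/6 = 1/3 - J/6)
O(h) = 529 (O(h) = (-23)**2 = 529)
l = 951 (l = 3 - (-316)*3 = 3 - 1*(-948) = 3 + 948 = 951)
sqrt(l + O(X(-24))) = sqrt(951 + 529) = sqrt(1480) = 2*sqrt(370)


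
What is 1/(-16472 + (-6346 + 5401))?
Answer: -1/17417 ≈ -5.7415e-5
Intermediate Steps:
1/(-16472 + (-6346 + 5401)) = 1/(-16472 - 945) = 1/(-17417) = -1/17417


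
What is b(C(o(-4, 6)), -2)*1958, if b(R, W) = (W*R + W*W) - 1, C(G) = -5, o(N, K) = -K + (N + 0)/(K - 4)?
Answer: 25454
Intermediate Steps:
o(N, K) = -K + N/(-4 + K)
b(R, W) = -1 + W**2 + R*W (b(R, W) = (R*W + W**2) - 1 = (W**2 + R*W) - 1 = -1 + W**2 + R*W)
b(C(o(-4, 6)), -2)*1958 = (-1 + (-2)**2 - 5*(-2))*1958 = (-1 + 4 + 10)*1958 = 13*1958 = 25454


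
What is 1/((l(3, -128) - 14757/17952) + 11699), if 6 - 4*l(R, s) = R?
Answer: 5984/70006385 ≈ 8.5478e-5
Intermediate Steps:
l(R, s) = 3/2 - R/4
1/((l(3, -128) - 14757/17952) + 11699) = 1/(((3/2 - 1/4*3) - 14757/17952) + 11699) = 1/(((3/2 - 3/4) - 14757*1/17952) + 11699) = 1/((3/4 - 4919/5984) + 11699) = 1/(-431/5984 + 11699) = 1/(70006385/5984) = 5984/70006385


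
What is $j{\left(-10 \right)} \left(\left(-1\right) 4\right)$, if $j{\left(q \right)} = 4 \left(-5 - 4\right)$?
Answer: $144$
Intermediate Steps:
$j{\left(q \right)} = -36$ ($j{\left(q \right)} = 4 \left(-9\right) = -36$)
$j{\left(-10 \right)} \left(\left(-1\right) 4\right) = - 36 \left(\left(-1\right) 4\right) = \left(-36\right) \left(-4\right) = 144$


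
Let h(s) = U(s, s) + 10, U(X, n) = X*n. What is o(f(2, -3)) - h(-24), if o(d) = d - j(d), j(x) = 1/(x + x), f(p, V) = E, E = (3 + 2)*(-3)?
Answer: -18029/30 ≈ -600.97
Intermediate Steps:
E = -15 (E = 5*(-3) = -15)
f(p, V) = -15
j(x) = 1/(2*x)
o(d) = d - 1/(2*d)
h(s) = 10 + s**2 (h(s) = s*s + 10 = s**2 + 10 = 10 + s**2)
o(f(2, -3)) - h(-24) = (-15 - 1/2/(-15)) - (10 + (-24)**2) = (-15 - 1/2*(-1/15)) - (10 + 576) = (-15 + 1/30) - 1*586 = -449/30 - 586 = -18029/30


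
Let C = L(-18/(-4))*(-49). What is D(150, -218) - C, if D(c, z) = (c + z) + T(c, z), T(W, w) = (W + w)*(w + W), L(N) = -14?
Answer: 3870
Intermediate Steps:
C = 686 (C = -14*(-49) = 686)
T(W, w) = (W + w)² (T(W, w) = (W + w)*(W + w) = (W + w)²)
D(c, z) = c + z + (c + z)² (D(c, z) = (c + z) + (c + z)² = c + z + (c + z)²)
D(150, -218) - C = (150 - 218 + (150 - 218)²) - 1*686 = (150 - 218 + (-68)²) - 686 = (150 - 218 + 4624) - 686 = 4556 - 686 = 3870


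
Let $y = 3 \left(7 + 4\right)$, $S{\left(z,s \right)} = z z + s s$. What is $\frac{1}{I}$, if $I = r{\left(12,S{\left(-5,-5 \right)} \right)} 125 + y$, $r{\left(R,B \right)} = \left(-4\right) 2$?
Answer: $- \frac{1}{967} \approx -0.0010341$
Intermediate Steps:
$S{\left(z,s \right)} = s^{2} + z^{2}$ ($S{\left(z,s \right)} = z^{2} + s^{2} = s^{2} + z^{2}$)
$y = 33$ ($y = 3 \cdot 11 = 33$)
$r{\left(R,B \right)} = -8$
$I = -967$ ($I = \left(-8\right) 125 + 33 = -1000 + 33 = -967$)
$\frac{1}{I} = \frac{1}{-967} = - \frac{1}{967}$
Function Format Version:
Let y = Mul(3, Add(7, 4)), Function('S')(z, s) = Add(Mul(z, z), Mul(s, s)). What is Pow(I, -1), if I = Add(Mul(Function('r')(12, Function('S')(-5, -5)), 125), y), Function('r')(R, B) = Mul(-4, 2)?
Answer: Rational(-1, 967) ≈ -0.0010341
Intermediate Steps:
Function('S')(z, s) = Add(Pow(s, 2), Pow(z, 2)) (Function('S')(z, s) = Add(Pow(z, 2), Pow(s, 2)) = Add(Pow(s, 2), Pow(z, 2)))
y = 33 (y = Mul(3, 11) = 33)
Function('r')(R, B) = -8
I = -967 (I = Add(Mul(-8, 125), 33) = Add(-1000, 33) = -967)
Pow(I, -1) = Pow(-967, -1) = Rational(-1, 967)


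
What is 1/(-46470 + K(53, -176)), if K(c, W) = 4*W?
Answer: -1/47174 ≈ -2.1198e-5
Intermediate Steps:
1/(-46470 + K(53, -176)) = 1/(-46470 + 4*(-176)) = 1/(-46470 - 704) = 1/(-47174) = -1/47174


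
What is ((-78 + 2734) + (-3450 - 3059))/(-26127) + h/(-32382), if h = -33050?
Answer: 54903622/47002473 ≈ 1.1681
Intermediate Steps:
((-78 + 2734) + (-3450 - 3059))/(-26127) + h/(-32382) = ((-78 + 2734) + (-3450 - 3059))/(-26127) - 33050/(-32382) = (2656 - 6509)*(-1/26127) - 33050*(-1/32382) = -3853*(-1/26127) + 16525/16191 = 3853/26127 + 16525/16191 = 54903622/47002473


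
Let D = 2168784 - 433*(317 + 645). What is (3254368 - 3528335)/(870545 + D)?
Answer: -273967/2622783 ≈ -0.10446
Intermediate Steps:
D = 1752238 (D = 2168784 - 433*962 = 2168784 - 416546 = 1752238)
(3254368 - 3528335)/(870545 + D) = (3254368 - 3528335)/(870545 + 1752238) = -273967/2622783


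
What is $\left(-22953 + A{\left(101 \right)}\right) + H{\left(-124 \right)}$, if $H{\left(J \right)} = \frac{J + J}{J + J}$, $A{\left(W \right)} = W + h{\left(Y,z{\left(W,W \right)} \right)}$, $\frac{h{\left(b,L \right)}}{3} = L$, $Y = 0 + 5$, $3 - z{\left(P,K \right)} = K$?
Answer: $-23145$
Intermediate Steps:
$z{\left(P,K \right)} = 3 - K$
$Y = 5$
$h{\left(b,L \right)} = 3 L$
$A{\left(W \right)} = 9 - 2 W$ ($A{\left(W \right)} = W + 3 \left(3 - W\right) = W - \left(-9 + 3 W\right) = 9 - 2 W$)
$H{\left(J \right)} = 1$ ($H{\left(J \right)} = \frac{2 J}{2 J} = 2 J \frac{1}{2 J} = 1$)
$\left(-22953 + A{\left(101 \right)}\right) + H{\left(-124 \right)} = \left(-22953 + \left(9 - 202\right)\right) + 1 = \left(-22953 - 193\right) + 1 = -23146 + 1 = -23145$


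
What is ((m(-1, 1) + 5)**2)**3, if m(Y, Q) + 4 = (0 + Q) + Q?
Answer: 729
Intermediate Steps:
m(Y, Q) = -4 + 2*Q (m(Y, Q) = -4 + ((0 + Q) + Q) = -4 + (Q + Q) = -4 + 2*Q)
((m(-1, 1) + 5)**2)**3 = (((-4 + 2*1) + 5)**2)**3 = (((-4 + 2) + 5)**2)**3 = ((-2 + 5)**2)**3 = (3**2)**3 = 9**3 = 729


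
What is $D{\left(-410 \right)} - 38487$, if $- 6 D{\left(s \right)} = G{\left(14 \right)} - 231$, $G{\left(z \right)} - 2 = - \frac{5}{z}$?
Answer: $- \frac{3229697}{84} \approx -38449.0$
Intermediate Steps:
$G{\left(z \right)} = 2 - \frac{5}{z}$
$D{\left(s \right)} = \frac{3211}{84}$ ($D{\left(s \right)} = - \frac{\left(2 - \frac{5}{14}\right) - 231}{6} = - \frac{\frac{23}{14} - 231}{6} = \left(- \frac{1}{6}\right) \left(- \frac{3211}{14}\right) = \frac{3211}{84}$)
$D{\left(-410 \right)} - 38487 = \frac{3211}{84} - 38487 = - \frac{3229697}{84}$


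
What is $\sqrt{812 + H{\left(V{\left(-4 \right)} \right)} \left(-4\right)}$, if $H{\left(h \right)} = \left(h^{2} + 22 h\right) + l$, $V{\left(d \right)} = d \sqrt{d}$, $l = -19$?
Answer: $2 \sqrt{286 + 176 i} \approx 35.265 + 9.9815 i$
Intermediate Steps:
$V{\left(d \right)} = d^{\frac{3}{2}}$
$H{\left(h \right)} = -19 + h^{2} + 22 h$ ($H{\left(h \right)} = \left(h^{2} + 22 h\right) - 19 = -19 + h^{2} + 22 h$)
$\sqrt{812 + H{\left(V{\left(-4 \right)} \right)} \left(-4\right)} = \sqrt{812 + \left(-19 + \left(\left(-4\right)^{\frac{3}{2}}\right)^{2} + 22 \left(-4\right)^{\frac{3}{2}}\right) \left(-4\right)} = \sqrt{812 + \left(-19 + \left(- 8 i\right)^{2} + 22 \left(- 8 i\right)\right) \left(-4\right)} = \sqrt{812 + \left(-19 - 64 - 176 i\right) \left(-4\right)} = \sqrt{812 + \left(-83 - 176 i\right) \left(-4\right)} = \sqrt{812 + \left(332 + 704 i\right)} = \sqrt{1144 + 704 i}$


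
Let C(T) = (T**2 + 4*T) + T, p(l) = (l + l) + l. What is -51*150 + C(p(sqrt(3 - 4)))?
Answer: -7659 + 15*I ≈ -7659.0 + 15.0*I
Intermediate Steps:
p(l) = 3*l (p(l) = 2*l + l = 3*l)
C(T) = T**2 + 5*T
-51*150 + C(p(sqrt(3 - 4))) = -51*150 + (3*sqrt(3 - 4))*(5 + 3*sqrt(3 - 4)) = -7650 + (3*sqrt(-1))*(5 + 3*sqrt(-1)) = -7650 + (3*I)*(5 + 3*I) = -7650 + 3*I*(5 + 3*I)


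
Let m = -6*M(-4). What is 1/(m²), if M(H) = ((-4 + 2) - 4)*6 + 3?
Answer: 1/39204 ≈ 2.5508e-5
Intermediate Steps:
M(H) = -33 (M(H) = (-2 - 4)*6 + 3 = -6*6 + 3 = -36 + 3 = -33)
m = 198 (m = -6*(-33) = 198)
1/(m²) = 1/(198²) = 1/39204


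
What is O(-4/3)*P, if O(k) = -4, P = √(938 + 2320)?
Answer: -12*√362 ≈ -228.32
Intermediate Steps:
P = 3*√362 (P = √3258 = 3*√362 ≈ 57.079)
O(-4/3)*P = -12*√362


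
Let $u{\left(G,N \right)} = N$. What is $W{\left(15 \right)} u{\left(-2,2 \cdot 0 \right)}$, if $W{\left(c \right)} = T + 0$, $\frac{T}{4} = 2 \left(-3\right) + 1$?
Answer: $0$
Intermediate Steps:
$T = -20$ ($T = 4 \left(2 \left(-3\right) + 1\right) = 4 \left(-6 + 1\right) = 4 \left(-5\right) = -20$)
$W{\left(c \right)} = -20$ ($W{\left(c \right)} = -20 + 0 = -20$)
$W{\left(15 \right)} u{\left(-2,2 \cdot 0 \right)} = - 20 \cdot 2 \cdot 0 = \left(-20\right) 0 = 0$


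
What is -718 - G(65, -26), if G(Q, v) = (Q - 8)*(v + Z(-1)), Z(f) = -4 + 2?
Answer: 878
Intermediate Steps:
Z(f) = -2
G(Q, v) = (-8 + Q)*(-2 + v) (G(Q, v) = (Q - 8)*(v - 2) = (-8 + Q)*(-2 + v))
-718 - G(65, -26) = -718 - (16 - 8*(-26) - 2*65 + 65*(-26)) = -718 - (16 + 208 - 130 - 1690) = -718 - 1*(-1596) = -718 + 1596 = 878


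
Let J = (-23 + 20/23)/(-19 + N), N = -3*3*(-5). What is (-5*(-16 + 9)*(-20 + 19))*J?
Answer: 17815/598 ≈ 29.791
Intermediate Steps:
N = 45 (N = -9*(-5) = 45)
J = -509/598 (J = (-23 + 20/23)/(-19 + 45) = (-23 + 20*(1/23))/26 = (-23 + 20/23)*(1/26) = -509/23*1/26 = -509/598 ≈ -0.85117)
(-5*(-16 + 9)*(-20 + 19))*J = -5*(-16 + 9)*(-20 + 19)*(-509/598) = -(-35)*(-1)*(-509/598) = -5*7*(-509/598) = -35*(-509/598) = 17815/598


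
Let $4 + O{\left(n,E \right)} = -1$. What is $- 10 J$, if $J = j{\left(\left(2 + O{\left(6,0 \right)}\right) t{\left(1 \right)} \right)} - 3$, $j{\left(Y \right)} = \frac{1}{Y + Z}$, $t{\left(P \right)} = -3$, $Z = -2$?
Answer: $\frac{200}{7} \approx 28.571$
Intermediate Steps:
$O{\left(n,E \right)} = -5$ ($O{\left(n,E \right)} = -4 - 1 = -5$)
$j{\left(Y \right)} = \frac{1}{-2 + Y}$ ($j{\left(Y \right)} = \frac{1}{Y - 2} = \frac{1}{-2 + Y}$)
$J = - \frac{20}{7}$ ($J = \frac{1}{-2 + \left(2 - 5\right) \left(-3\right)} - 3 = \frac{1}{-2 - -9} - 3 = \frac{1}{-2 + 9} - 3 = \frac{1}{7} - 3 = - \frac{20}{7} \approx -2.8571$)
$- 10 J = \left(-10\right) \left(- \frac{20}{7}\right) = \frac{200}{7}$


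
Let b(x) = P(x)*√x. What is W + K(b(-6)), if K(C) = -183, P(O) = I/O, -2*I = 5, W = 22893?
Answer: 22710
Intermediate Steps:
I = -5/2 (I = -½*5 = -5/2 ≈ -2.5000)
P(O) = -5/(2*O)
b(x) = -5/(2*√x) (b(x) = (-5/(2*x))*√x = -5/(2*√x))
W + K(b(-6)) = 22893 - 183 = 22710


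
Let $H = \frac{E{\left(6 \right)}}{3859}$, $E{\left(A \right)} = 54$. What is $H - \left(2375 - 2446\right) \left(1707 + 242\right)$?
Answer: $\frac{534004615}{3859} \approx 1.3838 \cdot 10^{5}$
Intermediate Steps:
$H = \frac{54}{3859} \approx 0.013993$
$H - \left(2375 - 2446\right) \left(1707 + 242\right) = \frac{54}{3859} - \left(2375 - 2446\right) \left(1707 + 242\right) = \frac{54}{3859} - \left(-71\right) 1949 = \frac{54}{3859} - -138379 = \frac{54}{3859} + 138379 = \frac{534004615}{3859}$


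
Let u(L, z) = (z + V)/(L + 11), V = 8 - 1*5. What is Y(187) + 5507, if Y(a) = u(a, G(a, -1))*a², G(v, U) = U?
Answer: 52742/9 ≈ 5860.2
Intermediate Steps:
V = 3 (V = 8 - 5 = 3)
u(L, z) = (3 + z)/(11 + L) (u(L, z) = (z + 3)/(L + 11) = (3 + z)/(11 + L))
Y(a) = 2*a²/(11 + a) (Y(a) = ((3 - 1)/(11 + a))*a² = (2/(11 + a))*a² = 2*a²/(11 + a))
Y(187) + 5507 = 2*187²/(11 + 187) + 5507 = 2*34969/198 + 5507 = 2*34969*(1/198) + 5507 = 3179/9 + 5507 = 52742/9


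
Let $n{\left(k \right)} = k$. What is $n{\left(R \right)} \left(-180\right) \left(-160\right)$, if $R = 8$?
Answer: $230400$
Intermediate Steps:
$n{\left(R \right)} \left(-180\right) \left(-160\right) = 8 \left(-180\right) \left(-160\right) = \left(-1440\right) \left(-160\right) = 230400$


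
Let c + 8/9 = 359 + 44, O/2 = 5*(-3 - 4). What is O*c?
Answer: -253330/9 ≈ -28148.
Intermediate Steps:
O = -70 (O = 2*(5*(-3 - 4)) = 2*(5*(-7)) = 2*(-35) = -70)
c = 3619/9 (c = -8/9 + (359 + 44) = -8/9 + 403 = 3619/9 ≈ 402.11)
O*c = -70*3619/9 = -253330/9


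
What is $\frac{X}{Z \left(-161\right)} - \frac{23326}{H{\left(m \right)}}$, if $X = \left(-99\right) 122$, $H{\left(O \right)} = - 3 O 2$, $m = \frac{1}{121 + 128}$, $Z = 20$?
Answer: $\frac{1558532729}{1610} \approx 9.6803 \cdot 10^{5}$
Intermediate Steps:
$m = \frac{1}{249} \approx 0.0040161$
$H{\left(O \right)} = - 6 O$
$X = -12078$
$\frac{X}{Z \left(-161\right)} - \frac{23326}{H{\left(m \right)}} = - \frac{12078}{20 \left(-161\right)} - \frac{23326}{\left(-6\right) \frac{1}{249}} = - \frac{12078}{-3220} - \frac{23326}{- \frac{2}{83}} = \left(-12078\right) \left(- \frac{1}{3220}\right) - -968029 = \frac{6039}{1610} + 968029 = \frac{1558532729}{1610}$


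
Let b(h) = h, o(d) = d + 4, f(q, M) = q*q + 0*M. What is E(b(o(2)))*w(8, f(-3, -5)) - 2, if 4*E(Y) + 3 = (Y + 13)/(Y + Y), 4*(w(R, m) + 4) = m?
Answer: -265/192 ≈ -1.3802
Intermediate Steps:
f(q, M) = q² (f(q, M) = q² + 0 = q²)
o(d) = 4 + d
w(R, m) = -4 + m/4
E(Y) = -¾ + (13 + Y)/(8*Y) (E(Y) = -¾ + ((Y + 13)/(Y + Y))/4 = -¾ + ((13 + Y)/((2*Y)))/4 = -¾ + ((13 + Y)*(1/(2*Y)))/4 = -¾ + ((13 + Y)/(2*Y))/4 = -¾ + (13 + Y)/(8*Y))
E(b(o(2)))*w(8, f(-3, -5)) - 2 = ((13 - 5*(4 + 2))/(8*(4 + 2)))*(-4 + (¼)*(-3)²) - 2 = ((⅛)*(13 - 5*6)/6)*(-4 + (¼)*9) - 2 = ((⅛)*(⅙)*(13 - 30))*(-4 + 9/4) - 2 = ((⅛)*(⅙)*(-17))*(-7/4) - 2 = -17/48*(-7/4) - 2 = 119/192 - 2 = -265/192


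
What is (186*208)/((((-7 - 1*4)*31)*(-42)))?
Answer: 208/77 ≈ 2.7013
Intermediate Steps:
(186*208)/((((-7 - 1*4)*31)*(-42))) = 38688/((((-7 - 4)*31)*(-42))) = 38688/((-11*31*(-42))) = 38688/((-341*(-42))) = 38688/14322 = 38688*(1/14322) = 208/77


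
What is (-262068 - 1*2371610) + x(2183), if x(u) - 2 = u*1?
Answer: -2631493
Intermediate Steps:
x(u) = 2 + u (x(u) = 2 + u*1 = 2 + u)
(-262068 - 1*2371610) + x(2183) = (-262068 - 1*2371610) + (2 + 2183) = (-262068 - 2371610) + 2185 = -2633678 + 2185 = -2631493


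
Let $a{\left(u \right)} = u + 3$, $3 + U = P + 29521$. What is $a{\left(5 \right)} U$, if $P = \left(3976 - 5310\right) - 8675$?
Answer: $156072$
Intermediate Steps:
$P = -10009$ ($P = -1334 - 8675 = -10009$)
$U = 19509$ ($U = -3 + \left(-10009 + 29521\right) = -3 + 19512 = 19509$)
$a{\left(u \right)} = 3 + u$
$a{\left(5 \right)} U = \left(3 + 5\right) 19509 = 8 \cdot 19509 = 156072$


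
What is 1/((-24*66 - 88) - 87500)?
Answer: -1/89172 ≈ -1.1214e-5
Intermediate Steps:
1/((-24*66 - 88) - 87500) = 1/((-1584 - 88) - 87500) = 1/(-1672 - 87500) = 1/(-89172) = -1/89172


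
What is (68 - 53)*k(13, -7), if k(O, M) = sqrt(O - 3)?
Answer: 15*sqrt(10) ≈ 47.434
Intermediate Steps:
k(O, M) = sqrt(-3 + O)
(68 - 53)*k(13, -7) = (68 - 53)*sqrt(-3 + 13) = 15*sqrt(10)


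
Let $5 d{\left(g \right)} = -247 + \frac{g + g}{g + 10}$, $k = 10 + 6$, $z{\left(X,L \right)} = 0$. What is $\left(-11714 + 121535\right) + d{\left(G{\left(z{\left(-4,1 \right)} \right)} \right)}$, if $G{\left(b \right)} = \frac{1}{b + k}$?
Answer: $\frac{17673228}{161} \approx 1.0977 \cdot 10^{5}$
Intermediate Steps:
$k = 16$
$G{\left(b \right)} = \frac{1}{16 + b}$ ($G{\left(b \right)} = \frac{1}{b + 16} = \frac{1}{16 + b}$)
$d{\left(g \right)} = - \frac{247}{5} + \frac{2 g}{5 \left(10 + g\right)}$ ($d{\left(g \right)} = \frac{-247 + \frac{g + g}{g + 10}}{5} = \frac{-247 + \frac{2 g}{10 + g}}{5} = - \frac{247}{5} + \frac{2 g}{5 \left(10 + g\right)}$)
$\left(-11714 + 121535\right) + d{\left(G{\left(z{\left(-4,1 \right)} \right)} \right)} = \left(-11714 + 121535\right) + \frac{-494 - \frac{49}{16 + 0}}{10 + \frac{1}{16 + 0}} = 109821 + \frac{-494 - \frac{49}{16}}{10 + \frac{1}{16}} = 109821 + \frac{-494 - \frac{49}{16}}{\frac{161}{16}} = 109821 + \frac{16}{161} \left(- \frac{7953}{16}\right) = 109821 - \frac{7953}{161} = \frac{17673228}{161}$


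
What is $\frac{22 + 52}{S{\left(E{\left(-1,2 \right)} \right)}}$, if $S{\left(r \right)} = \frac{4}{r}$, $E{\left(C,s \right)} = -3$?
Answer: $- \frac{111}{2} \approx -55.5$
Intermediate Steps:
$\frac{22 + 52}{S{\left(E{\left(-1,2 \right)} \right)}} = \frac{22 + 52}{4 \frac{1}{-3}} = \frac{74}{4 \left(- \frac{1}{3}\right)} = \frac{74}{- \frac{4}{3}} = 74 \left(- \frac{3}{4}\right) = - \frac{111}{2}$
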